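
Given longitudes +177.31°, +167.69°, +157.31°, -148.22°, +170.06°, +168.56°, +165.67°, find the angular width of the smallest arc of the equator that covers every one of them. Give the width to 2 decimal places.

54.47°

Sort the longitudes: -148.22°, +157.31°, +165.67°, +167.69°, +168.56°, +170.06°, +177.31°.
Eastward gaps between consecutive values (wrapping around): 305.53°, 8.36°, 2.02°, 0.87°, 1.50°, 7.25°, 34.47°.
Largest gap = 305.53° ⇒ minimal covering band is its complement: 360° − 305.53° = 54.47°.
Band runs from +157.31° eastward to -148.22°, crossing the antimeridian.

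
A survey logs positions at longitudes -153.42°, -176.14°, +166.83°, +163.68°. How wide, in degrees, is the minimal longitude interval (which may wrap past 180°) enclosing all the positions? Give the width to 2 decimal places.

Sort the longitudes: -176.14°, -153.42°, +163.68°, +166.83°.
Eastward gaps between consecutive values (wrapping around): 22.72°, 317.10°, 3.15°, 17.03°.
Largest gap = 317.10° ⇒ minimal covering band is its complement: 360° − 317.10° = 42.90°.
Band runs from +163.68° eastward to -153.42°, crossing the antimeridian.

42.90°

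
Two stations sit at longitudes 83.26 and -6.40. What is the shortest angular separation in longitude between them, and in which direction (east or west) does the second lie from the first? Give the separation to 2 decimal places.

89.66° west

Raw difference: -6.40 − 83.26 = -89.66°.
Normalise into (−180°, 180°]: -89.66° stays -89.66°.
Negative ⇒ the second point lies to the west; separation 89.66°.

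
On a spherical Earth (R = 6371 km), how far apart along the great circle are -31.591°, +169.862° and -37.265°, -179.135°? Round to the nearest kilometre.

Δλ = -179.135 − 169.862 = -348.997°; wrapped into (−180°, 180°]: 11.003°.
Δφ = -37.265 − -31.591 = -5.674°.
a = sin²(Δφ/2) + cos φ₁ · cos φ₂ · sin²(Δλ/2) = 0.008681.
c = 2·atan2(√a, √(1−a)) = 0.18661 rad → d = 6371·c ≈ 1188.90 km.

1189 km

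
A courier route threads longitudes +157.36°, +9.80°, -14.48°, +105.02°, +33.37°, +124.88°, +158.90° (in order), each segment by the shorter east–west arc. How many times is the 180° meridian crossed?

Leg 1: +157.36° → +9.80°, shortest Δλ = -147.56° (west) — does not cross 180°.
Leg 2: +9.80° → -14.48°, shortest Δλ = -24.28° (west) — does not cross 180°.
Leg 3: -14.48° → +105.02°, shortest Δλ = 119.5° (east) — does not cross 180°.
Leg 4: +105.02° → +33.37°, shortest Δλ = -71.65° (west) — does not cross 180°.
Leg 5: +33.37° → +124.88°, shortest Δλ = 91.51° (east) — does not cross 180°.
Leg 6: +124.88° → +158.90°, shortest Δλ = 34.02° (east) — does not cross 180°.
Total crossings: 0.

0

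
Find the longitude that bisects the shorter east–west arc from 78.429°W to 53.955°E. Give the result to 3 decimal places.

12.237°W

Signed shortest Δλ from -78.429° to +53.955° is +132.384°.
Midpoint longitude = -78.429° + (+132.384°)/2 = -78.429° + 66.192° = -12.237°.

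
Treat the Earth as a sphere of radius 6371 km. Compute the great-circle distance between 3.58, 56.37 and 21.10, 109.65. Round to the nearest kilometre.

Δλ = 109.65 − 56.37 = 53.28°.
Δφ = 21.10 − 3.58 = 17.52°.
a = sin²(Δφ/2) + cos φ₁ · cos φ₂ · sin²(Δλ/2) = 0.210396.
c = 2·atan2(√a, √(1−a)) = 0.95304 rad → d = 6371·c ≈ 6071.81 km.

6072 km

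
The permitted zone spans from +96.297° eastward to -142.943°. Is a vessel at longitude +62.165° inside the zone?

No

Band width going east from +96.297° to -142.943°: ((-142.943 − 96.297) mod 360) = 120.760°.
Offset of +62.165° east of the west edge: ((62.165 − 96.297) mod 360) = 325.868°.
325.868° > 120.760° ⇒ outside.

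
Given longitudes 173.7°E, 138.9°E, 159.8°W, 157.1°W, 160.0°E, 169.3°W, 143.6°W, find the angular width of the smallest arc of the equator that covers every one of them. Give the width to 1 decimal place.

Sort the longitudes: -169.3°, -159.8°, -157.1°, -143.6°, +138.9°, +160.0°, +173.7°.
Eastward gaps between consecutive values (wrapping around): 9.5°, 2.7°, 13.5°, 282.5°, 21.1°, 13.7°, 17.0°.
Largest gap = 282.5° ⇒ minimal covering band is its complement: 360° − 282.5° = 77.5°.
Band runs from +138.9° eastward to -143.6°, crossing the antimeridian.

77.5°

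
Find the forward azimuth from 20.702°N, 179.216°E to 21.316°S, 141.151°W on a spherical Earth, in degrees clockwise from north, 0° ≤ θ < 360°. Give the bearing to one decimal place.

Δλ = -141.151 − 179.216 = -320.367°; wrapped into (−180°, 180°]: 39.633°.
θ = atan2( sin Δλ · cos φ₂ , cos φ₁ · sin φ₂ − sin φ₁ · cos φ₂ · cos Δλ )
  = atan2(0.59423, -0.59367) = 134.973° → normalised to [0°, 360°): 134.973°.

135.0°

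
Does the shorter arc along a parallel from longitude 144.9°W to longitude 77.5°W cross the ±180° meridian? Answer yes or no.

Signed shortest Δλ = ((-77.5 − -144.9 + 180) mod 360) − 180 = 67.4°.
Going east by 67.4° from -144.9° reaches -77.5° without touching 180°.

No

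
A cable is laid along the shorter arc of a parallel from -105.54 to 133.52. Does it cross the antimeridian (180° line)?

Yes

Naïve |133.52 − -105.54| = 239.06° > 180°, so the shorter arc goes the other way round — across 180°.
Signed shortest Δλ = ((133.52 − -105.54 + 180) mod 360) − 180 = -120.94°.
Going west by 120.94° from -105.54° passes through 180° before reaching +133.52°.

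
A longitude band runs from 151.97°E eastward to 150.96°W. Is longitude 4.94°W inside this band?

Band width going east from +151.97° to -150.96°: ((-150.96 − 151.97) mod 360) = 57.07°.
Offset of -4.94° east of the west edge: ((-4.94 − 151.97) mod 360) = 203.09°.
203.09° > 57.07° ⇒ outside.

No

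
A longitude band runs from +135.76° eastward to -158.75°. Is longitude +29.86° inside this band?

No

Band width going east from +135.76° to -158.75°: ((-158.75 − 135.76) mod 360) = 65.49°.
Offset of +29.86° east of the west edge: ((29.86 − 135.76) mod 360) = 254.10°.
254.10° > 65.49° ⇒ outside.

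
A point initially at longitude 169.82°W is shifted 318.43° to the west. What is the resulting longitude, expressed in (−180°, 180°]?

Start at -169.82°; shift −318.43° → -488.25°.
-488.25° lies outside (−180°, 180°]; add 360° → -128.25°.

128.25°W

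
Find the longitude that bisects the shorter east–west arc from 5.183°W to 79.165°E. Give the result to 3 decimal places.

Signed shortest Δλ from -5.183° to +79.165° is +84.348°.
Midpoint longitude = -5.183° + (+84.348°)/2 = -5.183° + 42.174° = +36.991°.

36.991°E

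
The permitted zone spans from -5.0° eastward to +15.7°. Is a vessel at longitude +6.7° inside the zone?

Band width going east from -5.0° to +15.7°: ((15.7 − -5.0) mod 360) = 20.7°.
Offset of +6.7° east of the west edge: ((6.7 − -5.0) mod 360) = 11.7°.
11.7° ≤ 20.7° ⇒ inside.

Yes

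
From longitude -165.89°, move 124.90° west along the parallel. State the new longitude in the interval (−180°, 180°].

+69.21°

Start at -165.89°; shift −124.90° → -290.79°.
-290.79° lies outside (−180°, 180°]; add 360° → +69.21°.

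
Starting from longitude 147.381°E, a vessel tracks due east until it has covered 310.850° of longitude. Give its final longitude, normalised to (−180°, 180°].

Start at +147.381°; shift +310.850° → +458.231°.
+458.231° lies outside (−180°, 180°]; subtract 360° → +98.231°.

98.231°E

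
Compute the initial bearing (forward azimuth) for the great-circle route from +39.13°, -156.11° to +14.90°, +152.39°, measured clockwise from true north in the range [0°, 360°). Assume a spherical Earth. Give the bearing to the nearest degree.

Δλ = 152.39 − -156.11 = 308.50°; wrapped into (−180°, 180°]: -51.50°.
θ = atan2( sin Δλ · cos φ₂ , cos φ₁ · sin φ₂ − sin φ₁ · cos φ₂ · cos Δλ )
  = atan2(-0.75629, -0.18019) = -103.401° → normalised to [0°, 360°): 256.599°.

257°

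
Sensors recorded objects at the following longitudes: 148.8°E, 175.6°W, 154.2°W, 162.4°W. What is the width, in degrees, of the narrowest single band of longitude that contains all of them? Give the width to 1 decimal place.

Sort the longitudes: -175.6°, -162.4°, -154.2°, +148.8°.
Eastward gaps between consecutive values (wrapping around): 13.2°, 8.2°, 303.0°, 35.6°.
Largest gap = 303.0° ⇒ minimal covering band is its complement: 360° − 303.0° = 57.0°.
Band runs from +148.8° eastward to -154.2°, crossing the antimeridian.

57.0°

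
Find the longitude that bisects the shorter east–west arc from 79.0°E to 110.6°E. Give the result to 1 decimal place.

Signed shortest Δλ from +79.0° to +110.6° is +31.6°.
Midpoint longitude = +79.0° + (+31.6°)/2 = +79.0° + 15.8° = +94.8°.

94.8°E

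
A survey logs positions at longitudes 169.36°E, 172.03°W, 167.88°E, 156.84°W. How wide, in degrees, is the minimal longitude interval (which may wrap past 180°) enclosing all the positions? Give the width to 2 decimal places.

Sort the longitudes: -172.03°, -156.84°, +167.88°, +169.36°.
Eastward gaps between consecutive values (wrapping around): 15.19°, 324.72°, 1.48°, 18.61°.
Largest gap = 324.72° ⇒ minimal covering band is its complement: 360° − 324.72° = 35.28°.
Band runs from +167.88° eastward to -156.84°, crossing the antimeridian.

35.28°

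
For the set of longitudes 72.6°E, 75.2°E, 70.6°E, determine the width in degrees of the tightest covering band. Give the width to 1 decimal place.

Sort the longitudes: +70.6°, +72.6°, +75.2°.
Eastward gaps between consecutive values (wrapping around): 2.0°, 2.6°, 355.4°.
Largest gap = 355.4° ⇒ minimal covering band is its complement: 360° − 355.4° = 4.6°.
Band runs from +70.6° eastward to +75.2°.

4.6°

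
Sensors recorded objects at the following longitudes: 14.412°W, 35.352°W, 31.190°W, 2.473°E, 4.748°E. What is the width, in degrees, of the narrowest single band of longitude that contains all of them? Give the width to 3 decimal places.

40.100°

Sort the longitudes: -35.352°, -31.190°, -14.412°, +2.473°, +4.748°.
Eastward gaps between consecutive values (wrapping around): 4.162°, 16.778°, 16.885°, 2.275°, 319.900°.
Largest gap = 319.900° ⇒ minimal covering band is its complement: 360° − 319.900° = 40.100°.
Band runs from -35.352° eastward to +4.748°.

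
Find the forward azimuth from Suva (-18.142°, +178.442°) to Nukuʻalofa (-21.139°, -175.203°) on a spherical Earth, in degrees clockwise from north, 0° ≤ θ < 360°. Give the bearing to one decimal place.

117.6°

Δλ = -175.203 − 178.442 = -353.645°; wrapped into (−180°, 180°]: 6.355°.
θ = atan2( sin Δλ · cos φ₂ , cos φ₁ · sin φ₂ − sin φ₁ · cos φ₂ · cos Δλ )
  = atan2(0.10324, -0.05407) = 117.642° → normalised to [0°, 360°): 117.642°.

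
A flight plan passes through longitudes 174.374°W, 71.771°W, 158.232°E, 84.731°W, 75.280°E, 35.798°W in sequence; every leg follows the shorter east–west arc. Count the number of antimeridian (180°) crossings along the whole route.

Leg 1: -174.374° → -71.771°, shortest Δλ = 102.603° (east) — does not cross 180°.
Leg 2: -71.771° → +158.232°, shortest Δλ = -129.997° (west) — crosses 180°.
Leg 3: +158.232° → -84.731°, shortest Δλ = 117.037° (east) — crosses 180°.
Leg 4: -84.731° → +75.280°, shortest Δλ = 160.011° (east) — does not cross 180°.
Leg 5: +75.280° → -35.798°, shortest Δλ = -111.078° (west) — does not cross 180°.
Total crossings: 2.

2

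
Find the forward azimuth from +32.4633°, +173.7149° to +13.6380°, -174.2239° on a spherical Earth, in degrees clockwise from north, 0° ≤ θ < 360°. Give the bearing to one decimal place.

Δλ = -174.2239 − 173.7149 = -347.9388°; wrapped into (−180°, 180°]: 12.0612°.
θ = atan2( sin Δλ · cos φ₂ , cos φ₁ · sin φ₂ − sin φ₁ · cos φ₂ · cos Δλ )
  = atan2(0.20306, -0.31117) = 146.872° → normalised to [0°, 360°): 146.872°.

146.9°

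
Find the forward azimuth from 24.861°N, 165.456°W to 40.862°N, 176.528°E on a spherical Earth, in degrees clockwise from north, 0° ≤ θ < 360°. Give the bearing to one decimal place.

321.2°

Δλ = 176.528 − -165.456 = 341.984°; wrapped into (−180°, 180°]: -18.016°.
θ = atan2( sin Δλ · cos φ₂ , cos φ₁ · sin φ₂ − sin φ₁ · cos φ₂ · cos Δλ )
  = atan2(-0.23391, 0.29124) = -38.769° → normalised to [0°, 360°): 321.231°.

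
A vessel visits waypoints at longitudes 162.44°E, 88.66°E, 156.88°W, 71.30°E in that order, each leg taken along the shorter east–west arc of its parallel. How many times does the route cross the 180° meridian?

2

Leg 1: +162.44° → +88.66°, shortest Δλ = -73.78° (west) — does not cross 180°.
Leg 2: +88.66° → -156.88°, shortest Δλ = 114.46° (east) — crosses 180°.
Leg 3: -156.88° → +71.30°, shortest Δλ = -131.82° (west) — crosses 180°.
Total crossings: 2.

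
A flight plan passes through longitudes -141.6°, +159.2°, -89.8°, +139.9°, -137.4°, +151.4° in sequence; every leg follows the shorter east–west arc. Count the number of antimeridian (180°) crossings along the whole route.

Leg 1: -141.6° → +159.2°, shortest Δλ = -59.2° (west) — crosses 180°.
Leg 2: +159.2° → -89.8°, shortest Δλ = 111.0° (east) — crosses 180°.
Leg 3: -89.8° → +139.9°, shortest Δλ = -130.3° (west) — crosses 180°.
Leg 4: +139.9° → -137.4°, shortest Δλ = 82.7° (east) — crosses 180°.
Leg 5: -137.4° → +151.4°, shortest Δλ = -71.2° (west) — crosses 180°.
Total crossings: 5.

5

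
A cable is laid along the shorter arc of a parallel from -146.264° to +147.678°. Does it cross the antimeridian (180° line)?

Naïve |147.678 − -146.264| = 293.942° > 180°, so the shorter arc goes the other way round — across 180°.
Signed shortest Δλ = ((147.678 − -146.264 + 180) mod 360) − 180 = -66.058°.
Going west by 66.058° from -146.264° passes through 180° before reaching +147.678°.

Yes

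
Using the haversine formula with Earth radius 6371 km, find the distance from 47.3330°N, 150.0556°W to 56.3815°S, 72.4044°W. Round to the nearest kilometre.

13582 km

Δλ = -72.4044 − -150.0556 = 77.6512°.
Δφ = -56.3815 − 47.3330 = -103.7145°.
a = sin²(Δφ/2) + cos φ₁ · cos φ₂ · sin²(Δλ/2) = 0.766035.
c = 2·atan2(√a, √(1−a)) = 2.13184 rad → d = 6371·c ≈ 13581.96 km.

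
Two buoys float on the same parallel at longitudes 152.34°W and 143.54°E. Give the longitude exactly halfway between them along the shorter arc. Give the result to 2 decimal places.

175.60°E

Signed shortest Δλ from -152.34° to +143.54° is -64.12°.
Midpoint longitude = -152.34° + (-64.12°)/2 = -152.34° − 32.06° = -184.40°.
Normalise into (−180°, 180°]: +175.60°.
(The naïve average (-152.34 + +143.54)/2 = -4.4° is on the wrong side of the globe.)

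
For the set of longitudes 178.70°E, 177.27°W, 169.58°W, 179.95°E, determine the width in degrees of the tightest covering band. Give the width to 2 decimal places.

11.72°

Sort the longitudes: -177.27°, -169.58°, +178.70°, +179.95°.
Eastward gaps between consecutive values (wrapping around): 7.69°, 348.28°, 1.25°, 2.78°.
Largest gap = 348.28° ⇒ minimal covering band is its complement: 360° − 348.28° = 11.72°.
Band runs from +178.70° eastward to -169.58°, crossing the antimeridian.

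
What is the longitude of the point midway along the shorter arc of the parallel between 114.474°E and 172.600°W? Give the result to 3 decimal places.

150.937°E

Signed shortest Δλ from +114.474° to -172.600° is +72.926°.
Midpoint longitude = +114.474° + (+72.926°)/2 = +114.474° + 36.463° = +150.937°.
(The naïve average (+114.474 + -172.600)/2 = -29.063° is on the wrong side of the globe.)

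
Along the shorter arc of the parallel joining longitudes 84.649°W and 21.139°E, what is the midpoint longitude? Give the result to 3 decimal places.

31.755°W

Signed shortest Δλ from -84.649° to +21.139° is +105.788°.
Midpoint longitude = -84.649° + (+105.788°)/2 = -84.649° + 52.894° = -31.755°.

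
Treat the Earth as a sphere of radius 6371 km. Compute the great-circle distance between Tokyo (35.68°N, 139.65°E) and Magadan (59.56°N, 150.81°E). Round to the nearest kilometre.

2775 km

Δλ = 150.81 − 139.65 = 11.16°.
Δφ = 59.56 − 35.68 = 23.88°.
a = sin²(Δφ/2) + cos φ₁ · cos φ₂ · sin²(Δλ/2) = 0.046693.
c = 2·atan2(√a, √(1−a)) = 0.43561 rad → d = 6371·c ≈ 2775.26 km.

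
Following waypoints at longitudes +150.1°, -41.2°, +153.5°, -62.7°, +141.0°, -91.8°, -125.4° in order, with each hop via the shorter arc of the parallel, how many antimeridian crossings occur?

Leg 1: +150.1° → -41.2°, shortest Δλ = 168.7° (east) — crosses 180°.
Leg 2: -41.2° → +153.5°, shortest Δλ = -165.3° (west) — crosses 180°.
Leg 3: +153.5° → -62.7°, shortest Δλ = 143.8° (east) — crosses 180°.
Leg 4: -62.7° → +141.0°, shortest Δλ = -156.3° (west) — crosses 180°.
Leg 5: +141.0° → -91.8°, shortest Δλ = 127.2° (east) — crosses 180°.
Leg 6: -91.8° → -125.4°, shortest Δλ = -33.6° (west) — does not cross 180°.
Total crossings: 5.

5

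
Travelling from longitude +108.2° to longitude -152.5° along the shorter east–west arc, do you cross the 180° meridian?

Naïve |-152.5 − 108.2| = 260.7° > 180°, so the shorter arc goes the other way round — across 180°.
Signed shortest Δλ = ((-152.5 − 108.2 + 180) mod 360) − 180 = 99.3°.
Going east by 99.3° from +108.2° passes through 180° before reaching -152.5°.

Yes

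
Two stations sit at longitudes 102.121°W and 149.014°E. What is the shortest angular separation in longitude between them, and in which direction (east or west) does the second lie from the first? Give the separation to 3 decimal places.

Raw difference: 149.014 − -102.121 = 251.135°.
Normalise into (−180°, 180°]: 251.135° − 360° = -108.865°.
Negative ⇒ the second point lies to the west; separation 108.865°.

108.865° west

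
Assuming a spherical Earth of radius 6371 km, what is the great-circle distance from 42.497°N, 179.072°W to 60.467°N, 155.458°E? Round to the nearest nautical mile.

1421 nmi

Δλ = 155.458 − -179.072 = 334.530°; wrapped into (−180°, 180°]: -25.470°.
Δφ = 60.467 − 42.497 = 17.970°.
a = sin²(Δφ/2) + cos φ₁ · cos φ₂ · sin²(Δλ/2) = 0.042052.
c = 2·atan2(√a, √(1−a)) = 0.41306 rad → d = 6371·c ≈ 2631.62 km ≈ 1420.96 nmi.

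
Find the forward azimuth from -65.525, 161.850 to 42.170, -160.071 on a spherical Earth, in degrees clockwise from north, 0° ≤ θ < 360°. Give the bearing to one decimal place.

Δλ = -160.071 − 161.850 = -321.921°; wrapped into (−180°, 180°]: 38.079°.
θ = atan2( sin Δλ · cos φ₂ , cos φ₁ · sin φ₂ − sin φ₁ · cos φ₂ · cos Δλ )
  = atan2(0.45711, 0.80912) = 29.464° → normalised to [0°, 360°): 29.464°.

29.5°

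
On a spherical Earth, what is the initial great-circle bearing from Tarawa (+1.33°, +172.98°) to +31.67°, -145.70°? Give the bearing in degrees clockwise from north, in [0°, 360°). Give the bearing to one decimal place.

47.8°

Δλ = -145.70 − 172.98 = -318.68°; wrapped into (−180°, 180°]: 41.32°.
θ = atan2( sin Δλ · cos φ₂ , cos φ₁ · sin φ₂ − sin φ₁ · cos φ₂ · cos Δλ )
  = atan2(0.56194, 0.51005) = 47.771° → normalised to [0°, 360°): 47.771°.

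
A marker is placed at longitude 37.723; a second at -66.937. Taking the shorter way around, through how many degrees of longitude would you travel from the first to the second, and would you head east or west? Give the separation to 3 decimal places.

104.660° west

Raw difference: -66.937 − 37.723 = -104.66°.
Normalise into (−180°, 180°]: -104.66° stays -104.66°.
Negative ⇒ the second point lies to the west; separation 104.660°.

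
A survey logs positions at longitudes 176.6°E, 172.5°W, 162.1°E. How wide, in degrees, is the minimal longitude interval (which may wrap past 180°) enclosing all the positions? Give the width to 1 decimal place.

Sort the longitudes: -172.5°, +162.1°, +176.6°.
Eastward gaps between consecutive values (wrapping around): 334.6°, 14.5°, 10.9°.
Largest gap = 334.6° ⇒ minimal covering band is its complement: 360° − 334.6° = 25.4°.
Band runs from +162.1° eastward to -172.5°, crossing the antimeridian.

25.4°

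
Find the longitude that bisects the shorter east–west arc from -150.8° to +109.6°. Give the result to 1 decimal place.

Signed shortest Δλ from -150.8° to +109.6° is -99.6°.
Midpoint longitude = -150.8° + (-99.6°)/2 = -150.8° − 49.8° = -200.6°.
Normalise into (−180°, 180°]: +159.4°.
(The naïve average (-150.8 + +109.6)/2 = -20.6° is on the wrong side of the globe.)

+159.4°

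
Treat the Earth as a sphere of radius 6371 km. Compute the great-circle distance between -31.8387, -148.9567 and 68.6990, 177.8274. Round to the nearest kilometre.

Δλ = 177.8274 − -148.9567 = 326.7841°; wrapped into (−180°, 180°]: -33.2159°.
Δφ = 68.6990 − -31.8387 = 100.5377°.
a = sin²(Δφ/2) + cos φ₁ · cos φ₂ · sin²(Δλ/2) = 0.616653.
c = 2·atan2(√a, √(1−a)) = 1.80627 rad → d = 6371·c ≈ 11507.76 km.

11508 km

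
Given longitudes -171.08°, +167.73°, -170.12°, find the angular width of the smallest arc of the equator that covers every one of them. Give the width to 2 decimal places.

22.15°

Sort the longitudes: -171.08°, -170.12°, +167.73°.
Eastward gaps between consecutive values (wrapping around): 0.96°, 337.85°, 21.19°.
Largest gap = 337.85° ⇒ minimal covering band is its complement: 360° − 337.85° = 22.15°.
Band runs from +167.73° eastward to -170.12°, crossing the antimeridian.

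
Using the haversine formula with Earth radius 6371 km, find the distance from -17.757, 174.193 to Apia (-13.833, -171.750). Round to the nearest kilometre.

1565 km

Δλ = -171.750 − 174.193 = -345.943°; wrapped into (−180°, 180°]: 14.057°.
Δφ = -13.833 − -17.757 = 3.924°.
a = sin²(Δφ/2) + cos φ₁ · cos φ₂ · sin²(Δλ/2) = 0.015018.
c = 2·atan2(√a, √(1−a)) = 0.24571 rad → d = 6371·c ≈ 1565.44 km.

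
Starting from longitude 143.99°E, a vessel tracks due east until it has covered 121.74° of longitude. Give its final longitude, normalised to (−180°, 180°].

Start at +143.99°; shift +121.74° → +265.73°.
+265.73° lies outside (−180°, 180°]; subtract 360° → -94.27°.

94.27°W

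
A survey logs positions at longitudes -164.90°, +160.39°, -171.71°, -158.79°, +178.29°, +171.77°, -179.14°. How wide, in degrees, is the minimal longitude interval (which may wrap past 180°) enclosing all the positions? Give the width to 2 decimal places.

Sort the longitudes: -179.14°, -171.71°, -164.90°, -158.79°, +160.39°, +171.77°, +178.29°.
Eastward gaps between consecutive values (wrapping around): 7.43°, 6.81°, 6.11°, 319.18°, 11.38°, 6.52°, 2.57°.
Largest gap = 319.18° ⇒ minimal covering band is its complement: 360° − 319.18° = 40.82°.
Band runs from +160.39° eastward to -158.79°, crossing the antimeridian.

40.82°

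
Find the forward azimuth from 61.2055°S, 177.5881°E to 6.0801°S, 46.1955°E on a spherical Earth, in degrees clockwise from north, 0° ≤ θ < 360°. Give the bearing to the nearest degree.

230°

Δλ = 46.1955 − 177.5881 = -131.3926°.
θ = atan2( sin Δλ · cos φ₂ , cos φ₁ · sin φ₂ − sin φ₁ · cos φ₂ · cos Δλ )
  = atan2(-0.74598, -0.62722) = -130.057° → normalised to [0°, 360°): 229.943°.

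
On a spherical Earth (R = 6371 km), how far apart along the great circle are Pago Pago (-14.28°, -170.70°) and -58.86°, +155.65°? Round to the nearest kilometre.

Δλ = 155.65 − -170.70 = 326.35°; wrapped into (−180°, 180°]: -33.65°.
Δφ = -58.86 − -14.28 = -44.58°.
a = sin²(Δφ/2) + cos φ₁ · cos φ₂ · sin²(Δλ/2) = 0.185852.
c = 2·atan2(√a, √(1−a)) = 0.89143 rad → d = 6371·c ≈ 5679.33 km.

5679 km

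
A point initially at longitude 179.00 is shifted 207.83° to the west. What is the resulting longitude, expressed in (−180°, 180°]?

Start at +179.00°; shift −207.83° → -28.83°.
-28.83° already lies in (−180°, 180°].

-28.83°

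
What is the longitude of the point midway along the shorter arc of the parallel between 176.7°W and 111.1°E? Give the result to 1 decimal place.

147.2°E

Signed shortest Δλ from -176.7° to +111.1° is -72.2°.
Midpoint longitude = -176.7° + (-72.2°)/2 = -176.7° − 36.1° = -212.8°.
Normalise into (−180°, 180°]: +147.2°.
(The naïve average (-176.7 + +111.1)/2 = -32.8° is on the wrong side of the globe.)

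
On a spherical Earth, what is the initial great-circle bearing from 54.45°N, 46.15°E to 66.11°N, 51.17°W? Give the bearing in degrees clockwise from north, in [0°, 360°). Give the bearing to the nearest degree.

325°

Δλ = -51.17 − 46.15 = -97.32°.
θ = atan2( sin Δλ · cos φ₂ , cos φ₁ · sin φ₂ − sin φ₁ · cos φ₂ · cos Δλ )
  = atan2(-0.40168, 0.57358) = -35.004° → normalised to [0°, 360°): 324.996°.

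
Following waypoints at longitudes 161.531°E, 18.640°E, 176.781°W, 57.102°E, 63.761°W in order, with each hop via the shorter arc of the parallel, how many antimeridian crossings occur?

2

Leg 1: +161.531° → +18.640°, shortest Δλ = -142.891° (west) — does not cross 180°.
Leg 2: +18.640° → -176.781°, shortest Δλ = 164.579° (east) — crosses 180°.
Leg 3: -176.781° → +57.102°, shortest Δλ = -126.117° (west) — crosses 180°.
Leg 4: +57.102° → -63.761°, shortest Δλ = -120.863° (west) — does not cross 180°.
Total crossings: 2.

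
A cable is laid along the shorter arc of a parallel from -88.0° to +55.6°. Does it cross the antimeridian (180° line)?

Signed shortest Δλ = ((55.6 − -88.0 + 180) mod 360) − 180 = 143.6°.
Going east by 143.6° from -88.0° reaches +55.6° without touching 180°.

No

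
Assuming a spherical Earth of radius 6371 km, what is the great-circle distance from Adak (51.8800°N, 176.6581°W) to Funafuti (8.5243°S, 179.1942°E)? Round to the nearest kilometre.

6728 km

Δλ = 179.1942 − -176.6581 = 355.8523°; wrapped into (−180°, 180°]: -4.1477°.
Δφ = -8.5243 − 51.8800 = -60.4043°.
a = sin²(Δφ/2) + cos φ₁ · cos φ₂ · sin²(Δλ/2) = 0.253861.
c = 2·atan2(√a, √(1−a)) = 1.05609 rad → d = 6371·c ≈ 6728.36 km.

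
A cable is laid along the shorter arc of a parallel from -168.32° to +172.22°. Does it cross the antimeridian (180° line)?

Naïve |172.22 − -168.32| = 340.54° > 180°, so the shorter arc goes the other way round — across 180°.
Signed shortest Δλ = ((172.22 − -168.32 + 180) mod 360) − 180 = -19.46°.
Going west by 19.46° from -168.32° passes through 180° before reaching +172.22°.

Yes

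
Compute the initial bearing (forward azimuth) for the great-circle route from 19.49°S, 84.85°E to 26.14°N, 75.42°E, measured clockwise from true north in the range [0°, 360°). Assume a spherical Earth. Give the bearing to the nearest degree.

Δλ = 75.42 − 84.85 = -9.43°.
θ = atan2( sin Δλ · cos φ₂ , cos φ₁ · sin φ₂ − sin φ₁ · cos φ₂ · cos Δλ )
  = atan2(-0.14708, 0.71079) = -11.691° → normalised to [0°, 360°): 348.309°.

348°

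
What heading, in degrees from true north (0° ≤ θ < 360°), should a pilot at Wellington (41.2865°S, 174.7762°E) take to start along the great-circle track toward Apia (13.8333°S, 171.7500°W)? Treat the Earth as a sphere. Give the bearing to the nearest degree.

Δλ = -171.7500 − 174.7762 = -346.5262°; wrapped into (−180°, 180°]: 13.4738°.
θ = atan2( sin Δλ · cos φ₂ , cos φ₁ · sin φ₂ − sin φ₁ · cos φ₂ · cos Δλ )
  = atan2(0.22624, 0.44339) = 27.033° → normalised to [0°, 360°): 27.033°.

27°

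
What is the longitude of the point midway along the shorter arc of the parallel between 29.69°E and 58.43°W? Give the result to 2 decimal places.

Signed shortest Δλ from +29.69° to -58.43° is -88.12°.
Midpoint longitude = +29.69° + (-88.12°)/2 = +29.69° − 44.06° = -14.37°.

14.37°W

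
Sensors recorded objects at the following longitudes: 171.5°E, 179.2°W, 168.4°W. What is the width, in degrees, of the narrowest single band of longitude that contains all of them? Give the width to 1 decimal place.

20.1°

Sort the longitudes: -179.2°, -168.4°, +171.5°.
Eastward gaps between consecutive values (wrapping around): 10.8°, 339.9°, 9.3°.
Largest gap = 339.9° ⇒ minimal covering band is its complement: 360° − 339.9° = 20.1°.
Band runs from +171.5° eastward to -168.4°, crossing the antimeridian.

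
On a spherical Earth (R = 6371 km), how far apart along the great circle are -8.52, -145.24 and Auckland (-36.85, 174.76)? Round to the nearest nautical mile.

Δλ = 174.76 − -145.24 = 320.00°; wrapped into (−180°, 180°]: -40.00°.
Δφ = -36.85 − -8.52 = -28.33°.
a = sin²(Δφ/2) + cos φ₁ · cos φ₂ · sin²(Δλ/2) = 0.152459.
c = 2·atan2(√a, √(1−a)) = 0.80226 rad → d = 6371·c ≈ 5111.21 km ≈ 2759.84 nmi.

2760 nmi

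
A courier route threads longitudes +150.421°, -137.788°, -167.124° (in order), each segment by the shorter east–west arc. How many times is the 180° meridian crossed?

1

Leg 1: +150.421° → -137.788°, shortest Δλ = 71.791° (east) — crosses 180°.
Leg 2: -137.788° → -167.124°, shortest Δλ = -29.336° (west) — does not cross 180°.
Total crossings: 1.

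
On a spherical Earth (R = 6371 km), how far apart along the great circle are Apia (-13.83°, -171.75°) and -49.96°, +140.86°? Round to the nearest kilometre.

5861 km

Δλ = 140.86 − -171.75 = 312.61°; wrapped into (−180°, 180°]: -47.39°.
Δφ = -49.96 − -13.83 = -36.13°.
a = sin²(Δφ/2) + cos φ₁ · cos φ₂ · sin²(Δλ/2) = 0.197042.
c = 2·atan2(√a, √(1−a)) = 0.91988 rad → d = 6371·c ≈ 5860.56 km.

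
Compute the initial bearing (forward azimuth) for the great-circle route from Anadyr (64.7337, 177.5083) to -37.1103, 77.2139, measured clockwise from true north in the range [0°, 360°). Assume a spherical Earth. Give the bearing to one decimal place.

260.7°

Δλ = 77.2139 − 177.5083 = -100.2944°.
θ = atan2( sin Δλ · cos φ₂ , cos φ₁ · sin φ₂ − sin φ₁ · cos φ₂ · cos Δλ )
  = atan2(-0.78464, -0.12865) = -99.311° → normalised to [0°, 360°): 260.689°.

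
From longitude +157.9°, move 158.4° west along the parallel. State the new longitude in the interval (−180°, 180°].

-0.5°

Start at +157.9°; shift −158.4° → -0.5°.
-0.5° already lies in (−180°, 180°].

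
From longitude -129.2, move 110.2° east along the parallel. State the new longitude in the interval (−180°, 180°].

-19.0°

Start at -129.2°; shift +110.2° → -19.0°.
-19.0° already lies in (−180°, 180°].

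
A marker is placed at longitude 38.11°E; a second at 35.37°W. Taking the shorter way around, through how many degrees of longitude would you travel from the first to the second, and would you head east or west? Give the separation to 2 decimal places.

Raw difference: -35.37 − 38.11 = -73.48°.
Normalise into (−180°, 180°]: -73.48° stays -73.48°.
Negative ⇒ the second point lies to the west; separation 73.48°.

73.48° west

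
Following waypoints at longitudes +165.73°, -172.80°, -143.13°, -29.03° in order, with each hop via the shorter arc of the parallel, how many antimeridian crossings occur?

Leg 1: +165.73° → -172.80°, shortest Δλ = 21.47° (east) — crosses 180°.
Leg 2: -172.80° → -143.13°, shortest Δλ = 29.67° (east) — does not cross 180°.
Leg 3: -143.13° → -29.03°, shortest Δλ = 114.1° (east) — does not cross 180°.
Total crossings: 1.

1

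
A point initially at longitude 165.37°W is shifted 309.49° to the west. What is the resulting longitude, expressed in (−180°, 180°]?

Start at -165.37°; shift −309.49° → -474.86°.
-474.86° lies outside (−180°, 180°]; add 360° → -114.86°.

114.86°W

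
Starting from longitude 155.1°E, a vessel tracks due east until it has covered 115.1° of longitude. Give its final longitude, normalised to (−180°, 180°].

Start at +155.1°; shift +115.1° → +270.2°.
+270.2° lies outside (−180°, 180°]; subtract 360° → -89.8°.

89.8°W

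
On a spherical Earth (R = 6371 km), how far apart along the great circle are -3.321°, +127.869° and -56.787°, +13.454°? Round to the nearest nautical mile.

Δλ = 13.454 − 127.869 = -114.415°.
Δφ = -56.787 − -3.321 = -53.466°.
a = sin²(Δφ/2) + cos φ₁ · cos φ₂ · sin²(Δλ/2) = 0.588782.
c = 2·atan2(√a, √(1−a)) = 1.74931 rad → d = 6371·c ≈ 11144.83 km ≈ 6017.73 nmi.

6018 nmi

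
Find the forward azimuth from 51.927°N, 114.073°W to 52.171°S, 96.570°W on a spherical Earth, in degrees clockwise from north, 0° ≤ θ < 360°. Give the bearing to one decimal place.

Δλ = -96.570 − -114.073 = 17.503°.
θ = atan2( sin Δλ · cos φ₂ , cos φ₁ · sin φ₂ − sin φ₁ · cos φ₂ · cos Δλ )
  = atan2(0.18446, -0.94753) = 168.984° → normalised to [0°, 360°): 168.984°.

169.0°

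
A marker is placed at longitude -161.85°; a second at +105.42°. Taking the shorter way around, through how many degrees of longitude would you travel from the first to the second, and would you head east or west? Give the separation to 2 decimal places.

92.73° west

Raw difference: 105.42 − -161.85 = 267.27°.
Normalise into (−180°, 180°]: 267.27° − 360° = -92.73°.
Negative ⇒ the second point lies to the west; separation 92.73°.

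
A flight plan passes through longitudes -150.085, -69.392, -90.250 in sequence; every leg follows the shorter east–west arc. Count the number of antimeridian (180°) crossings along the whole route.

0

Leg 1: -150.085° → -69.392°, shortest Δλ = 80.693° (east) — does not cross 180°.
Leg 2: -69.392° → -90.250°, shortest Δλ = -20.858° (west) — does not cross 180°.
Total crossings: 0.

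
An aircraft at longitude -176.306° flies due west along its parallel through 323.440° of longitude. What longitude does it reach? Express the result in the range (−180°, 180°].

Start at -176.306°; shift −323.440° → -499.746°.
-499.746° lies outside (−180°, 180°]; add 360° → -139.746°.

-139.746°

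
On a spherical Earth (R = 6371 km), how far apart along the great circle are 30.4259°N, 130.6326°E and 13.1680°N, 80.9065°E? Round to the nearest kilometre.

Δλ = 80.9065 − 130.6326 = -49.7261°.
Δφ = 13.1680 − 30.4259 = -17.2579°.
a = sin²(Δφ/2) + cos φ₁ · cos φ₂ · sin²(Δλ/2) = 0.170936.
c = 2·atan2(√a, √(1−a)) = 0.85247 rad → d = 6371·c ≈ 5431.07 km.

5431 km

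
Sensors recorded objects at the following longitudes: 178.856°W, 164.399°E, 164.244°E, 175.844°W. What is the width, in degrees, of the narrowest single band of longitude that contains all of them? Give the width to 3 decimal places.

Sort the longitudes: -178.856°, -175.844°, +164.244°, +164.399°.
Eastward gaps between consecutive values (wrapping around): 3.012°, 340.088°, 0.155°, 16.745°.
Largest gap = 340.088° ⇒ minimal covering band is its complement: 360° − 340.088° = 19.912°.
Band runs from +164.244° eastward to -175.844°, crossing the antimeridian.

19.912°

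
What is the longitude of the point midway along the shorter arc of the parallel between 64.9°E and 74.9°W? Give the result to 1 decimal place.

5.0°W

Signed shortest Δλ from +64.9° to -74.9° is -139.8°.
Midpoint longitude = +64.9° + (-139.8°)/2 = +64.9° − 69.9° = -5.0°.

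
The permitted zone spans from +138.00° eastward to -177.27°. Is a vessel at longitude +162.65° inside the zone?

Yes

Band width going east from +138.00° to -177.27°: ((-177.27 − 138.00) mod 360) = 44.73°.
Offset of +162.65° east of the west edge: ((162.65 − 138.00) mod 360) = 24.65°.
24.65° ≤ 44.73° ⇒ inside.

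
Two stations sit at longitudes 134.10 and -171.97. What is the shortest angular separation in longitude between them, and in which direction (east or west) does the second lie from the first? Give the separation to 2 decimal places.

53.93° east

Raw difference: -171.97 − 134.10 = -306.07°.
Normalise into (−180°, 180°]: -306.07° + 360° = 53.93°.
Positive ⇒ the second point lies to the east; separation 53.93°.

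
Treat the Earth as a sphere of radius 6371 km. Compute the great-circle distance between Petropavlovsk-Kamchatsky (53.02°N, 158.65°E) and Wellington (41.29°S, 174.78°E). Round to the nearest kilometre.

Δλ = 174.78 − 158.65 = 16.13°.
Δφ = -41.29 − 53.02 = -94.31°.
a = sin²(Δφ/2) + cos φ₁ · cos φ₂ · sin²(Δλ/2) = 0.546473.
c = 2·atan2(√a, √(1−a)) = 1.66388 rad → d = 6371·c ≈ 10600.56 km.

10601 km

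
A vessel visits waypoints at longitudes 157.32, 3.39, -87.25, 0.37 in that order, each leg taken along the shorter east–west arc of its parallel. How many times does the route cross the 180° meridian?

Leg 1: +157.32° → +3.39°, shortest Δλ = -153.93° (west) — does not cross 180°.
Leg 2: +3.39° → -87.25°, shortest Δλ = -90.64° (west) — does not cross 180°.
Leg 3: -87.25° → +0.37°, shortest Δλ = 87.62° (east) — does not cross 180°.
Total crossings: 0.

0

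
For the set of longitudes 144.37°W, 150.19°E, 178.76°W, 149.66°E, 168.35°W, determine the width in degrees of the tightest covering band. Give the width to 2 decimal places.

Sort the longitudes: -178.76°, -168.35°, -144.37°, +149.66°, +150.19°.
Eastward gaps between consecutive values (wrapping around): 10.41°, 23.98°, 294.03°, 0.53°, 31.05°.
Largest gap = 294.03° ⇒ minimal covering band is its complement: 360° − 294.03° = 65.97°.
Band runs from +149.66° eastward to -144.37°, crossing the antimeridian.

65.97°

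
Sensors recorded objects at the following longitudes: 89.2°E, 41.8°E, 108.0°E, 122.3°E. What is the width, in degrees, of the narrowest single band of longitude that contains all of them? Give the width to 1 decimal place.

80.5°

Sort the longitudes: +41.8°, +89.2°, +108.0°, +122.3°.
Eastward gaps between consecutive values (wrapping around): 47.4°, 18.8°, 14.3°, 279.5°.
Largest gap = 279.5° ⇒ minimal covering band is its complement: 360° − 279.5° = 80.5°.
Band runs from +41.8° eastward to +122.3°.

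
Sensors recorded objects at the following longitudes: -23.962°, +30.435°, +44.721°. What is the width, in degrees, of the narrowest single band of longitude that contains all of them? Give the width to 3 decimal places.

68.683°

Sort the longitudes: -23.962°, +30.435°, +44.721°.
Eastward gaps between consecutive values (wrapping around): 54.397°, 14.286°, 291.317°.
Largest gap = 291.317° ⇒ minimal covering band is its complement: 360° − 291.317° = 68.683°.
Band runs from -23.962° eastward to +44.721°.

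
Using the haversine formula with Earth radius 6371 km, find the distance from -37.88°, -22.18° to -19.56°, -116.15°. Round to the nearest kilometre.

9022 km

Δλ = -116.15 − -22.18 = -93.97°.
Δφ = -19.56 − -37.88 = 18.32°.
a = sin²(Δφ/2) + cos φ₁ · cos φ₂ · sin²(Δλ/2) = 0.422963.
c = 2·atan2(√a, √(1−a)) = 1.41611 rad → d = 6371·c ≈ 9022.01 km.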